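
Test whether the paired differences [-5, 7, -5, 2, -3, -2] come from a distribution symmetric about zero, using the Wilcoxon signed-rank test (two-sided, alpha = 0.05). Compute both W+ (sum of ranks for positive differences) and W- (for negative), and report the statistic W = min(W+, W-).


Step 1: Drop any zero differences (none here) and take |d_i|.
|d| = [5, 7, 5, 2, 3, 2]
Step 2: Midrank |d_i| (ties get averaged ranks).
ranks: |5|->4.5, |7|->6, |5|->4.5, |2|->1.5, |3|->3, |2|->1.5
Step 3: Attach original signs; sum ranks with positive sign and with negative sign.
W+ = 6 + 1.5 = 7.5
W- = 4.5 + 4.5 + 3 + 1.5 = 13.5
(Check: W+ + W- = 21 should equal n(n+1)/2 = 21.)
Step 4: Test statistic W = min(W+, W-) = 7.5.
Step 5: Ties in |d|, so use the tie-corrected normal approximation.
        E[W] = n(n+1)/4 = 6*7/4 = 10.5.
        Tie groups: |d|=2 (t=2), |d|=5 (t=2); sum(t^3 - t) = 12.
        Var[W] = n(n+1)(2n+1)/24 - sum(t^3-t)/48 = 546/24 - 12/48 = 22.5.
        z = (W - E[W]) / sqrt(Var[W]) = (7.5 - 10.5) / 4.7434 = -0.6325.
        Two-sided p = 2*Phi(z) = 0.527089.
Step 6: alpha = 0.05. fail to reject H0.

W+ = 7.5, W- = 13.5, W = min = 7.5, p = 0.527089, fail to reject H0.


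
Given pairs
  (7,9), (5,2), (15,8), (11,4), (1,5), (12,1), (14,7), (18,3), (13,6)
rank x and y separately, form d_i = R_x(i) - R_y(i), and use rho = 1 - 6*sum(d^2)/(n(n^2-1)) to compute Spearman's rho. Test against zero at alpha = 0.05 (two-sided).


Step 1: Rank x and y separately (midranks; no ties here).
rank(x): 7->3, 5->2, 15->8, 11->4, 1->1, 12->5, 14->7, 18->9, 13->6
rank(y): 9->9, 2->2, 8->8, 4->4, 5->5, 1->1, 7->7, 3->3, 6->6
Step 2: d_i = R_x(i) - R_y(i); compute d_i^2.
  (3-9)^2=36, (2-2)^2=0, (8-8)^2=0, (4-4)^2=0, (1-5)^2=16, (5-1)^2=16, (7-7)^2=0, (9-3)^2=36, (6-6)^2=0
sum(d^2) = 104.
Step 3: rho = 1 - 6*104 / (9*(9^2 - 1)) = 1 - 624/720 = 0.133333.
Step 4: Under H0, t = rho * sqrt((n-2)/(1-rho^2)) = 0.3559 ~ t(7).
Step 5: Two-sided p-value from the t-distribution with 7 df = 0.732368.
Step 6: alpha = 0.05. fail to reject H0.

rho = 0.1333, p = 0.732368, fail to reject H0 at alpha = 0.05.


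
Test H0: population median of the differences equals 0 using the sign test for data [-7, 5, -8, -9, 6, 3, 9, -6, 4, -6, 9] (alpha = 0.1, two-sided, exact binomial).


Step 1: Discard zero differences. Original n = 11; n_eff = number of nonzero differences = 11.
Nonzero differences (with sign): -7, +5, -8, -9, +6, +3, +9, -6, +4, -6, +9
Step 2: Count signs: positive = 6, negative = 5.
Step 3: Under H0: P(positive) = 0.5, so the number of positives S ~ Bin(11, 0.5).
Step 4: Two-sided exact p-value = sum of Bin(11,0.5) probabilities at or below the observed probability = 1.000000.
Step 5: alpha = 0.1. fail to reject H0.

n_eff = 11, pos = 6, neg = 5, p = 1.000000, fail to reject H0.


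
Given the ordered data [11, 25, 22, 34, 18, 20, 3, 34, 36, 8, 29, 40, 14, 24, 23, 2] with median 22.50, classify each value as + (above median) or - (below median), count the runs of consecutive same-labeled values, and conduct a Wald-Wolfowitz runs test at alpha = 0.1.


Step 1: Compute median = 22.50; label A = above, B = below.
Labels in order: BABABBBAABAABAAB  (n_A = 8, n_B = 8)
Step 2: Count runs R = 11.
Step 3: Under H0 (random ordering), E[R] = 2*n_A*n_B/(n_A+n_B) + 1 = 2*8*8/16 + 1 = 9.0000.
        Var[R] = 2*n_A*n_B*(2*n_A*n_B - n_A - n_B) / ((n_A+n_B)^2 * (n_A+n_B-1)) = 14336/3840 = 3.7333.
        SD[R] = 1.9322.
Step 4: Continuity-corrected z = (R - 0.5 - E[R]) / SD[R] = (11 - 0.5 - 9.0000) / 1.9322 = 0.7763.
Step 5: Two-sided p-value via normal approximation = 2*(1 - Phi(|z|)) = 0.437558.
Step 6: alpha = 0.1. fail to reject H0.

R = 11, z = 0.7763, p = 0.437558, fail to reject H0.


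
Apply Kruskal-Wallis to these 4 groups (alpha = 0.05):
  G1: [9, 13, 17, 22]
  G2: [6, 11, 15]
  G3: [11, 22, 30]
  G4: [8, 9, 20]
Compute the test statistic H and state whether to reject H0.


Step 1: Combine all N = 13 observations and assign midranks.
sorted (value, group, rank): (6,G2,1), (8,G4,2), (9,G1,3.5), (9,G4,3.5), (11,G2,5.5), (11,G3,5.5), (13,G1,7), (15,G2,8), (17,G1,9), (20,G4,10), (22,G1,11.5), (22,G3,11.5), (30,G3,13)
Step 2: Sum ranks within each group.
R_1 = 31 (n_1 = 4)
R_2 = 14.5 (n_2 = 3)
R_3 = 30 (n_3 = 3)
R_4 = 15.5 (n_4 = 3)
Step 3: H = 12/(N(N+1)) * sum(R_i^2/n_i) - 3(N+1)
     = 12/(13*14) * (31^2/4 + 14.5^2/3 + 30^2/3 + 15.5^2/3) - 3*14
     = 0.065934 * 690.417 - 42
     = 3.521978.
Step 4: Ties present; correction factor C = 1 - 18/(13^3 - 13) = 0.991758. Corrected H = 3.521978 / 0.991758 = 3.551247.
Step 5: Under H0, H ~ chi^2(3); p-value = 0.314176.
Step 6: alpha = 0.05. fail to reject H0.

H = 3.5512, df = 3, p = 0.314176, fail to reject H0.


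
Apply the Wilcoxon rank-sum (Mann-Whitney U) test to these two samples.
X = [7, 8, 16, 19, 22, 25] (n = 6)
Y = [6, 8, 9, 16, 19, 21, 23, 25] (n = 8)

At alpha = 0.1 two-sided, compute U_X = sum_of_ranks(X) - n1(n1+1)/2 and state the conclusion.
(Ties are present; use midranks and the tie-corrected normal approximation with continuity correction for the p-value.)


Step 1: Combine and sort all 14 observations; assign midranks.
sorted (value, group): (6,Y), (7,X), (8,X), (8,Y), (9,Y), (16,X), (16,Y), (19,X), (19,Y), (21,Y), (22,X), (23,Y), (25,X), (25,Y)
ranks: 6->1, 7->2, 8->3.5, 8->3.5, 9->5, 16->6.5, 16->6.5, 19->8.5, 19->8.5, 21->10, 22->11, 23->12, 25->13.5, 25->13.5
Step 2: Rank sum for X: R1 = 2 + 3.5 + 6.5 + 8.5 + 11 + 13.5 = 45.
Step 3: U_X = R1 - n1(n1+1)/2 = 45 - 6*7/2 = 45 - 21 = 24.
       U_Y = n1*n2 - U_X = 48 - 24 = 24.
Step 4: Ties are present, so use the tie-corrected normal approximation (with continuity correction) for the p-value.
Step 5: p-value = 1.000000; compare to alpha = 0.1. fail to reject H0.

U_X = 24, p = 1.000000, fail to reject H0 at alpha = 0.1.


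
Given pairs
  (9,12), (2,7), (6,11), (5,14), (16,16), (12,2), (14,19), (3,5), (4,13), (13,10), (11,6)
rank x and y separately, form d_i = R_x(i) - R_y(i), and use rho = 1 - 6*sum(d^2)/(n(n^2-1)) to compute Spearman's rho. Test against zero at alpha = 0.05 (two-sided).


Step 1: Rank x and y separately (midranks; no ties here).
rank(x): 9->6, 2->1, 6->5, 5->4, 16->11, 12->8, 14->10, 3->2, 4->3, 13->9, 11->7
rank(y): 12->7, 7->4, 11->6, 14->9, 16->10, 2->1, 19->11, 5->2, 13->8, 10->5, 6->3
Step 2: d_i = R_x(i) - R_y(i); compute d_i^2.
  (6-7)^2=1, (1-4)^2=9, (5-6)^2=1, (4-9)^2=25, (11-10)^2=1, (8-1)^2=49, (10-11)^2=1, (2-2)^2=0, (3-8)^2=25, (9-5)^2=16, (7-3)^2=16
sum(d^2) = 144.
Step 3: rho = 1 - 6*144 / (11*(11^2 - 1)) = 1 - 864/1320 = 0.345455.
Step 4: Under H0, t = rho * sqrt((n-2)/(1-rho^2)) = 1.1044 ~ t(9).
Step 5: Two-sided p-value from the t-distribution with 9 df = 0.298089.
Step 6: alpha = 0.05. fail to reject H0.

rho = 0.3455, p = 0.298089, fail to reject H0 at alpha = 0.05.


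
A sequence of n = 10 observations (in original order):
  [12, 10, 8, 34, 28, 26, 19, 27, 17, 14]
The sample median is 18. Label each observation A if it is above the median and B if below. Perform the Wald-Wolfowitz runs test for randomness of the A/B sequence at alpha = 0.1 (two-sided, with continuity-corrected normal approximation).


Step 1: Compute median = 18; label A = above, B = below.
Labels in order: BBBAAAAABB  (n_A = 5, n_B = 5)
Step 2: Count runs R = 3.
Step 3: Under H0 (random ordering), E[R] = 2*n_A*n_B/(n_A+n_B) + 1 = 2*5*5/10 + 1 = 6.0000.
        Var[R] = 2*n_A*n_B*(2*n_A*n_B - n_A - n_B) / ((n_A+n_B)^2 * (n_A+n_B-1)) = 2000/900 = 2.2222.
        SD[R] = 1.4907.
Step 4: Continuity-corrected z = (R + 0.5 - E[R]) / SD[R] = (3 + 0.5 - 6.0000) / 1.4907 = -1.6771.
Step 5: Two-sided p-value via normal approximation = 2*(1 - Phi(|z|)) = 0.093533.
Step 6: alpha = 0.1. reject H0.

R = 3, z = -1.6771, p = 0.093533, reject H0.


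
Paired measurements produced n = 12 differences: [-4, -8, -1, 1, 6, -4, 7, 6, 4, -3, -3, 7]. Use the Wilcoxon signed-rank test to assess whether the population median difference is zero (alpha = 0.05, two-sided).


Step 1: Drop any zero differences (none here) and take |d_i|.
|d| = [4, 8, 1, 1, 6, 4, 7, 6, 4, 3, 3, 7]
Step 2: Midrank |d_i| (ties get averaged ranks).
ranks: |4|->6, |8|->12, |1|->1.5, |1|->1.5, |6|->8.5, |4|->6, |7|->10.5, |6|->8.5, |4|->6, |3|->3.5, |3|->3.5, |7|->10.5
Step 3: Attach original signs; sum ranks with positive sign and with negative sign.
W+ = 1.5 + 8.5 + 10.5 + 8.5 + 6 + 10.5 = 45.5
W- = 6 + 12 + 1.5 + 6 + 3.5 + 3.5 = 32.5
(Check: W+ + W- = 78 should equal n(n+1)/2 = 78.)
Step 4: Test statistic W = min(W+, W-) = 32.5.
Step 5: Ties in |d|, so use the tie-corrected normal approximation.
        E[W] = n(n+1)/4 = 12*13/4 = 39.
        Tie groups: |d|=1 (t=2), |d|=3 (t=2), |d|=4 (t=3), |d|=6 (t=2), |d|=7 (t=2); sum(t^3 - t) = 48.
        Var[W] = n(n+1)(2n+1)/24 - sum(t^3-t)/48 = 3900/24 - 48/48 = 161.5.
        z = (W - E[W]) / sqrt(Var[W]) = (32.5 - 39) / 12.7083 = -0.5115.
        Two-sided p = 2*Phi(z) = 0.609016.
Step 6: alpha = 0.05. fail to reject H0.

W+ = 45.5, W- = 32.5, W = min = 32.5, p = 0.609016, fail to reject H0.


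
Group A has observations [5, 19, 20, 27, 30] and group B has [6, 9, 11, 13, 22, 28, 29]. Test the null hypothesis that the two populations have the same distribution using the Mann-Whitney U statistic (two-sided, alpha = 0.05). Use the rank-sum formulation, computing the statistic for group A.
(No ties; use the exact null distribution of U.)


Step 1: Combine and sort all 12 observations; assign midranks.
sorted (value, group): (5,X), (6,Y), (9,Y), (11,Y), (13,Y), (19,X), (20,X), (22,Y), (27,X), (28,Y), (29,Y), (30,X)
ranks: 5->1, 6->2, 9->3, 11->4, 13->5, 19->6, 20->7, 22->8, 27->9, 28->10, 29->11, 30->12
Step 2: Rank sum for X: R1 = 1 + 6 + 7 + 9 + 12 = 35.
Step 3: U_X = R1 - n1(n1+1)/2 = 35 - 5*6/2 = 35 - 15 = 20.
       U_Y = n1*n2 - U_X = 35 - 20 = 15.
Step 4: No ties, so the exact null distribution of U (based on enumerating the C(12,5) = 792 equally likely rank assignments) gives the two-sided p-value.
Step 5: p-value = 0.755051; compare to alpha = 0.05. fail to reject H0.

U_X = 20, p = 0.755051, fail to reject H0 at alpha = 0.05.


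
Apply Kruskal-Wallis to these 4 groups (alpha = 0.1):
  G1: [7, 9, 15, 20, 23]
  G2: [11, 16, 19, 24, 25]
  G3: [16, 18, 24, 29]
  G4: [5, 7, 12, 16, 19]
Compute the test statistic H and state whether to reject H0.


Step 1: Combine all N = 19 observations and assign midranks.
sorted (value, group, rank): (5,G4,1), (7,G1,2.5), (7,G4,2.5), (9,G1,4), (11,G2,5), (12,G4,6), (15,G1,7), (16,G2,9), (16,G3,9), (16,G4,9), (18,G3,11), (19,G2,12.5), (19,G4,12.5), (20,G1,14), (23,G1,15), (24,G2,16.5), (24,G3,16.5), (25,G2,18), (29,G3,19)
Step 2: Sum ranks within each group.
R_1 = 42.5 (n_1 = 5)
R_2 = 61 (n_2 = 5)
R_3 = 55.5 (n_3 = 4)
R_4 = 31 (n_4 = 5)
Step 3: H = 12/(N(N+1)) * sum(R_i^2/n_i) - 3(N+1)
     = 12/(19*20) * (42.5^2/5 + 61^2/5 + 55.5^2/4 + 31^2/5) - 3*20
     = 0.031579 * 2067.71 - 60
     = 5.296184.
Step 4: Ties present; correction factor C = 1 - 42/(19^3 - 19) = 0.993860. Corrected H = 5.296184 / 0.993860 = 5.328906.
Step 5: Under H0, H ~ chi^2(3); p-value = 0.149238.
Step 6: alpha = 0.1. fail to reject H0.

H = 5.3289, df = 3, p = 0.149238, fail to reject H0.


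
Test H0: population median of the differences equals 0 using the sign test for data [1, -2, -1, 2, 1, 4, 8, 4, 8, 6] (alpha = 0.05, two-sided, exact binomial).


Step 1: Discard zero differences. Original n = 10; n_eff = number of nonzero differences = 10.
Nonzero differences (with sign): +1, -2, -1, +2, +1, +4, +8, +4, +8, +6
Step 2: Count signs: positive = 8, negative = 2.
Step 3: Under H0: P(positive) = 0.5, so the number of positives S ~ Bin(10, 0.5).
Step 4: Two-sided exact p-value = sum of Bin(10,0.5) probabilities at or below the observed probability = 0.109375.
Step 5: alpha = 0.05. fail to reject H0.

n_eff = 10, pos = 8, neg = 2, p = 0.109375, fail to reject H0.


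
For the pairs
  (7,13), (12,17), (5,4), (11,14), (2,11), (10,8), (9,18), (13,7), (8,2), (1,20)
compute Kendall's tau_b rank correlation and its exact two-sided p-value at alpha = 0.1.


Step 1: Enumerate the 45 unordered pairs (i,j) with i<j and classify each by sign(x_j-x_i) * sign(y_j-y_i).
  (1,2):dx=+5,dy=+4->C; (1,3):dx=-2,dy=-9->C; (1,4):dx=+4,dy=+1->C; (1,5):dx=-5,dy=-2->C
  (1,6):dx=+3,dy=-5->D; (1,7):dx=+2,dy=+5->C; (1,8):dx=+6,dy=-6->D; (1,9):dx=+1,dy=-11->D
  (1,10):dx=-6,dy=+7->D; (2,3):dx=-7,dy=-13->C; (2,4):dx=-1,dy=-3->C; (2,5):dx=-10,dy=-6->C
  (2,6):dx=-2,dy=-9->C; (2,7):dx=-3,dy=+1->D; (2,8):dx=+1,dy=-10->D; (2,9):dx=-4,dy=-15->C
  (2,10):dx=-11,dy=+3->D; (3,4):dx=+6,dy=+10->C; (3,5):dx=-3,dy=+7->D; (3,6):dx=+5,dy=+4->C
  (3,7):dx=+4,dy=+14->C; (3,8):dx=+8,dy=+3->C; (3,9):dx=+3,dy=-2->D; (3,10):dx=-4,dy=+16->D
  (4,5):dx=-9,dy=-3->C; (4,6):dx=-1,dy=-6->C; (4,7):dx=-2,dy=+4->D; (4,8):dx=+2,dy=-7->D
  (4,9):dx=-3,dy=-12->C; (4,10):dx=-10,dy=+6->D; (5,6):dx=+8,dy=-3->D; (5,7):dx=+7,dy=+7->C
  (5,8):dx=+11,dy=-4->D; (5,9):dx=+6,dy=-9->D; (5,10):dx=-1,dy=+9->D; (6,7):dx=-1,dy=+10->D
  (6,8):dx=+3,dy=-1->D; (6,9):dx=-2,dy=-6->C; (6,10):dx=-9,dy=+12->D; (7,8):dx=+4,dy=-11->D
  (7,9):dx=-1,dy=-16->C; (7,10):dx=-8,dy=+2->D; (8,9):dx=-5,dy=-5->C; (8,10):dx=-12,dy=+13->D
  (9,10):dx=-7,dy=+18->D
Step 2: C = 21, D = 24, total pairs = 45.
Step 3: tau = (C - D)/(n(n-1)/2) = (21 - 24)/45 = -0.066667.
Step 4: Exact two-sided p-value (enumerate n! = 3628800 permutations of y under H0): p = 0.861801.
Step 5: alpha = 0.1. fail to reject H0.

tau_b = -0.0667 (C=21, D=24), p = 0.861801, fail to reject H0.


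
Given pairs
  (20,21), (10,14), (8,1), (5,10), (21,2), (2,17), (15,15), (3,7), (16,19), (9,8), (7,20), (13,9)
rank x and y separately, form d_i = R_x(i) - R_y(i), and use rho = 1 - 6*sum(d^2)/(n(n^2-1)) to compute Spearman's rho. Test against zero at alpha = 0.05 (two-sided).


Step 1: Rank x and y separately (midranks; no ties here).
rank(x): 20->11, 10->7, 8->5, 5->3, 21->12, 2->1, 15->9, 3->2, 16->10, 9->6, 7->4, 13->8
rank(y): 21->12, 14->7, 1->1, 10->6, 2->2, 17->9, 15->8, 7->3, 19->10, 8->4, 20->11, 9->5
Step 2: d_i = R_x(i) - R_y(i); compute d_i^2.
  (11-12)^2=1, (7-7)^2=0, (5-1)^2=16, (3-6)^2=9, (12-2)^2=100, (1-9)^2=64, (9-8)^2=1, (2-3)^2=1, (10-10)^2=0, (6-4)^2=4, (4-11)^2=49, (8-5)^2=9
sum(d^2) = 254.
Step 3: rho = 1 - 6*254 / (12*(12^2 - 1)) = 1 - 1524/1716 = 0.111888.
Step 4: Under H0, t = rho * sqrt((n-2)/(1-rho^2)) = 0.3561 ~ t(10).
Step 5: Two-sided p-value from the t-distribution with 10 df = 0.729195.
Step 6: alpha = 0.05. fail to reject H0.

rho = 0.1119, p = 0.729195, fail to reject H0 at alpha = 0.05.


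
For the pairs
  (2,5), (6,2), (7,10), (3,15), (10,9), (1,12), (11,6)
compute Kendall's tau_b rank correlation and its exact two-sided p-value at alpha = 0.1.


Step 1: Enumerate the 21 unordered pairs (i,j) with i<j and classify each by sign(x_j-x_i) * sign(y_j-y_i).
  (1,2):dx=+4,dy=-3->D; (1,3):dx=+5,dy=+5->C; (1,4):dx=+1,dy=+10->C; (1,5):dx=+8,dy=+4->C
  (1,6):dx=-1,dy=+7->D; (1,7):dx=+9,dy=+1->C; (2,3):dx=+1,dy=+8->C; (2,4):dx=-3,dy=+13->D
  (2,5):dx=+4,dy=+7->C; (2,6):dx=-5,dy=+10->D; (2,7):dx=+5,dy=+4->C; (3,4):dx=-4,dy=+5->D
  (3,5):dx=+3,dy=-1->D; (3,6):dx=-6,dy=+2->D; (3,7):dx=+4,dy=-4->D; (4,5):dx=+7,dy=-6->D
  (4,6):dx=-2,dy=-3->C; (4,7):dx=+8,dy=-9->D; (5,6):dx=-9,dy=+3->D; (5,7):dx=+1,dy=-3->D
  (6,7):dx=+10,dy=-6->D
Step 2: C = 8, D = 13, total pairs = 21.
Step 3: tau = (C - D)/(n(n-1)/2) = (8 - 13)/21 = -0.238095.
Step 4: Exact two-sided p-value (enumerate n! = 5040 permutations of y under H0): p = 0.561905.
Step 5: alpha = 0.1. fail to reject H0.

tau_b = -0.2381 (C=8, D=13), p = 0.561905, fail to reject H0.


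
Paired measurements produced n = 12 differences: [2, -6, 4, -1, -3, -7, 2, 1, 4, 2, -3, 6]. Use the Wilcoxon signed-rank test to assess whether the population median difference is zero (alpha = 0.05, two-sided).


Step 1: Drop any zero differences (none here) and take |d_i|.
|d| = [2, 6, 4, 1, 3, 7, 2, 1, 4, 2, 3, 6]
Step 2: Midrank |d_i| (ties get averaged ranks).
ranks: |2|->4, |6|->10.5, |4|->8.5, |1|->1.5, |3|->6.5, |7|->12, |2|->4, |1|->1.5, |4|->8.5, |2|->4, |3|->6.5, |6|->10.5
Step 3: Attach original signs; sum ranks with positive sign and with negative sign.
W+ = 4 + 8.5 + 4 + 1.5 + 8.5 + 4 + 10.5 = 41
W- = 10.5 + 1.5 + 6.5 + 12 + 6.5 = 37
(Check: W+ + W- = 78 should equal n(n+1)/2 = 78.)
Step 4: Test statistic W = min(W+, W-) = 37.
Step 5: Ties in |d|, so use the tie-corrected normal approximation.
        E[W] = n(n+1)/4 = 12*13/4 = 39.
        Tie groups: |d|=1 (t=2), |d|=2 (t=3), |d|=3 (t=2), |d|=4 (t=2), |d|=6 (t=2); sum(t^3 - t) = 48.
        Var[W] = n(n+1)(2n+1)/24 - sum(t^3-t)/48 = 3900/24 - 48/48 = 161.5.
        z = (W - E[W]) / sqrt(Var[W]) = (37 - 39) / 12.7083 = -0.1574.
        Two-sided p = 2*Phi(z) = 0.874947.
Step 6: alpha = 0.05. fail to reject H0.

W+ = 41, W- = 37, W = min = 37, p = 0.874947, fail to reject H0.


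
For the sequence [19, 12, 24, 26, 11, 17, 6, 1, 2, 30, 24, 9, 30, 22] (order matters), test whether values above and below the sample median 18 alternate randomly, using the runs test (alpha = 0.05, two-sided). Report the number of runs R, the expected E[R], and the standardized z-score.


Step 1: Compute median = 18; label A = above, B = below.
Labels in order: ABAABBBBBAABAA  (n_A = 7, n_B = 7)
Step 2: Count runs R = 7.
Step 3: Under H0 (random ordering), E[R] = 2*n_A*n_B/(n_A+n_B) + 1 = 2*7*7/14 + 1 = 8.0000.
        Var[R] = 2*n_A*n_B*(2*n_A*n_B - n_A - n_B) / ((n_A+n_B)^2 * (n_A+n_B-1)) = 8232/2548 = 3.2308.
        SD[R] = 1.7974.
Step 4: Continuity-corrected z = (R + 0.5 - E[R]) / SD[R] = (7 + 0.5 - 8.0000) / 1.7974 = -0.2782.
Step 5: Two-sided p-value via normal approximation = 2*(1 - Phi(|z|)) = 0.780879.
Step 6: alpha = 0.05. fail to reject H0.

R = 7, z = -0.2782, p = 0.780879, fail to reject H0.


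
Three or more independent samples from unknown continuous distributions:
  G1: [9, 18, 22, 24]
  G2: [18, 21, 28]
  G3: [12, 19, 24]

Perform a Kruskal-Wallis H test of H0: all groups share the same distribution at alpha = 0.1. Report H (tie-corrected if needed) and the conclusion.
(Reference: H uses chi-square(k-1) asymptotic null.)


Step 1: Combine all N = 10 observations and assign midranks.
sorted (value, group, rank): (9,G1,1), (12,G3,2), (18,G1,3.5), (18,G2,3.5), (19,G3,5), (21,G2,6), (22,G1,7), (24,G1,8.5), (24,G3,8.5), (28,G2,10)
Step 2: Sum ranks within each group.
R_1 = 20 (n_1 = 4)
R_2 = 19.5 (n_2 = 3)
R_3 = 15.5 (n_3 = 3)
Step 3: H = 12/(N(N+1)) * sum(R_i^2/n_i) - 3(N+1)
     = 12/(10*11) * (20^2/4 + 19.5^2/3 + 15.5^2/3) - 3*11
     = 0.109091 * 306.833 - 33
     = 0.472727.
Step 4: Ties present; correction factor C = 1 - 12/(10^3 - 10) = 0.987879. Corrected H = 0.472727 / 0.987879 = 0.478528.
Step 5: Under H0, H ~ chi^2(2); p-value = 0.787207.
Step 6: alpha = 0.1. fail to reject H0.

H = 0.4785, df = 2, p = 0.787207, fail to reject H0.


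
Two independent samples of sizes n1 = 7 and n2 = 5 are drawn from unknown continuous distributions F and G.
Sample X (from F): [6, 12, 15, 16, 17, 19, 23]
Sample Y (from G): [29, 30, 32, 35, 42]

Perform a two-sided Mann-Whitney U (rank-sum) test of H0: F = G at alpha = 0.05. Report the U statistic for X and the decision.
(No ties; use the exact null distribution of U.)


Step 1: Combine and sort all 12 observations; assign midranks.
sorted (value, group): (6,X), (12,X), (15,X), (16,X), (17,X), (19,X), (23,X), (29,Y), (30,Y), (32,Y), (35,Y), (42,Y)
ranks: 6->1, 12->2, 15->3, 16->4, 17->5, 19->6, 23->7, 29->8, 30->9, 32->10, 35->11, 42->12
Step 2: Rank sum for X: R1 = 1 + 2 + 3 + 4 + 5 + 6 + 7 = 28.
Step 3: U_X = R1 - n1(n1+1)/2 = 28 - 7*8/2 = 28 - 28 = 0.
       U_Y = n1*n2 - U_X = 35 - 0 = 35.
Step 4: No ties, so the exact null distribution of U (based on enumerating the C(12,7) = 792 equally likely rank assignments) gives the two-sided p-value.
Step 5: p-value = 0.002525; compare to alpha = 0.05. reject H0.

U_X = 0, p = 0.002525, reject H0 at alpha = 0.05.


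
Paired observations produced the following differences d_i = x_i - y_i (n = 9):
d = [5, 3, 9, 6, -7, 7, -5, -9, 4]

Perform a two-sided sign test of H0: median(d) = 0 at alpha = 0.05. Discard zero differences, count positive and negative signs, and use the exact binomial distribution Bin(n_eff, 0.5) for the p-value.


Step 1: Discard zero differences. Original n = 9; n_eff = number of nonzero differences = 9.
Nonzero differences (with sign): +5, +3, +9, +6, -7, +7, -5, -9, +4
Step 2: Count signs: positive = 6, negative = 3.
Step 3: Under H0: P(positive) = 0.5, so the number of positives S ~ Bin(9, 0.5).
Step 4: Two-sided exact p-value = sum of Bin(9,0.5) probabilities at or below the observed probability = 0.507812.
Step 5: alpha = 0.05. fail to reject H0.

n_eff = 9, pos = 6, neg = 3, p = 0.507812, fail to reject H0.


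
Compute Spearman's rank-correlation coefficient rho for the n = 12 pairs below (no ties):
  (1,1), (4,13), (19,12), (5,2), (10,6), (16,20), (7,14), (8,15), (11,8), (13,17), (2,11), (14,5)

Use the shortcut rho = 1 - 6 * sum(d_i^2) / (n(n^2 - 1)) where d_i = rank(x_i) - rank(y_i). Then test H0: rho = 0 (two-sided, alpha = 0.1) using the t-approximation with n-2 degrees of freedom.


Step 1: Rank x and y separately (midranks; no ties here).
rank(x): 1->1, 4->3, 19->12, 5->4, 10->7, 16->11, 7->5, 8->6, 11->8, 13->9, 2->2, 14->10
rank(y): 1->1, 13->8, 12->7, 2->2, 6->4, 20->12, 14->9, 15->10, 8->5, 17->11, 11->6, 5->3
Step 2: d_i = R_x(i) - R_y(i); compute d_i^2.
  (1-1)^2=0, (3-8)^2=25, (12-7)^2=25, (4-2)^2=4, (7-4)^2=9, (11-12)^2=1, (5-9)^2=16, (6-10)^2=16, (8-5)^2=9, (9-11)^2=4, (2-6)^2=16, (10-3)^2=49
sum(d^2) = 174.
Step 3: rho = 1 - 6*174 / (12*(12^2 - 1)) = 1 - 1044/1716 = 0.391608.
Step 4: Under H0, t = rho * sqrt((n-2)/(1-rho^2)) = 1.3459 ~ t(10).
Step 5: Two-sided p-value from the t-distribution with 10 df = 0.208063.
Step 6: alpha = 0.1. fail to reject H0.

rho = 0.3916, p = 0.208063, fail to reject H0 at alpha = 0.1.


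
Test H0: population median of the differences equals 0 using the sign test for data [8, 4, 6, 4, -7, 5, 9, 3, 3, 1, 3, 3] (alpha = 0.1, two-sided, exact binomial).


Step 1: Discard zero differences. Original n = 12; n_eff = number of nonzero differences = 12.
Nonzero differences (with sign): +8, +4, +6, +4, -7, +5, +9, +3, +3, +1, +3, +3
Step 2: Count signs: positive = 11, negative = 1.
Step 3: Under H0: P(positive) = 0.5, so the number of positives S ~ Bin(12, 0.5).
Step 4: Two-sided exact p-value = sum of Bin(12,0.5) probabilities at or below the observed probability = 0.006348.
Step 5: alpha = 0.1. reject H0.

n_eff = 12, pos = 11, neg = 1, p = 0.006348, reject H0.


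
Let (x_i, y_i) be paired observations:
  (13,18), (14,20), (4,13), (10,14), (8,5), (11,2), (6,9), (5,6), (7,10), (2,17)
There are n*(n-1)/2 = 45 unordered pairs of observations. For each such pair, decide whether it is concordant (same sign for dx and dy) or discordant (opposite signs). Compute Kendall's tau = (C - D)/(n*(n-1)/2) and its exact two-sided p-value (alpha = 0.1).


Step 1: Enumerate the 45 unordered pairs (i,j) with i<j and classify each by sign(x_j-x_i) * sign(y_j-y_i).
  (1,2):dx=+1,dy=+2->C; (1,3):dx=-9,dy=-5->C; (1,4):dx=-3,dy=-4->C; (1,5):dx=-5,dy=-13->C
  (1,6):dx=-2,dy=-16->C; (1,7):dx=-7,dy=-9->C; (1,8):dx=-8,dy=-12->C; (1,9):dx=-6,dy=-8->C
  (1,10):dx=-11,dy=-1->C; (2,3):dx=-10,dy=-7->C; (2,4):dx=-4,dy=-6->C; (2,5):dx=-6,dy=-15->C
  (2,6):dx=-3,dy=-18->C; (2,7):dx=-8,dy=-11->C; (2,8):dx=-9,dy=-14->C; (2,9):dx=-7,dy=-10->C
  (2,10):dx=-12,dy=-3->C; (3,4):dx=+6,dy=+1->C; (3,5):dx=+4,dy=-8->D; (3,6):dx=+7,dy=-11->D
  (3,7):dx=+2,dy=-4->D; (3,8):dx=+1,dy=-7->D; (3,9):dx=+3,dy=-3->D; (3,10):dx=-2,dy=+4->D
  (4,5):dx=-2,dy=-9->C; (4,6):dx=+1,dy=-12->D; (4,7):dx=-4,dy=-5->C; (4,8):dx=-5,dy=-8->C
  (4,9):dx=-3,dy=-4->C; (4,10):dx=-8,dy=+3->D; (5,6):dx=+3,dy=-3->D; (5,7):dx=-2,dy=+4->D
  (5,8):dx=-3,dy=+1->D; (5,9):dx=-1,dy=+5->D; (5,10):dx=-6,dy=+12->D; (6,7):dx=-5,dy=+7->D
  (6,8):dx=-6,dy=+4->D; (6,9):dx=-4,dy=+8->D; (6,10):dx=-9,dy=+15->D; (7,8):dx=-1,dy=-3->C
  (7,9):dx=+1,dy=+1->C; (7,10):dx=-4,dy=+8->D; (8,9):dx=+2,dy=+4->C; (8,10):dx=-3,dy=+11->D
  (9,10):dx=-5,dy=+7->D
Step 2: C = 25, D = 20, total pairs = 45.
Step 3: tau = (C - D)/(n(n-1)/2) = (25 - 20)/45 = 0.111111.
Step 4: Exact two-sided p-value (enumerate n! = 3628800 permutations of y under H0): p = 0.727490.
Step 5: alpha = 0.1. fail to reject H0.

tau_b = 0.1111 (C=25, D=20), p = 0.727490, fail to reject H0.


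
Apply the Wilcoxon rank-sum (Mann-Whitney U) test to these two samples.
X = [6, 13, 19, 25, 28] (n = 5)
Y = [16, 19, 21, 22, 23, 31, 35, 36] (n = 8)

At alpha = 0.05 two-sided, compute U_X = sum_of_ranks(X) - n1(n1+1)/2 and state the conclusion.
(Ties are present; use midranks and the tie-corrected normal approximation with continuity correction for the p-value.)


Step 1: Combine and sort all 13 observations; assign midranks.
sorted (value, group): (6,X), (13,X), (16,Y), (19,X), (19,Y), (21,Y), (22,Y), (23,Y), (25,X), (28,X), (31,Y), (35,Y), (36,Y)
ranks: 6->1, 13->2, 16->3, 19->4.5, 19->4.5, 21->6, 22->7, 23->8, 25->9, 28->10, 31->11, 35->12, 36->13
Step 2: Rank sum for X: R1 = 1 + 2 + 4.5 + 9 + 10 = 26.5.
Step 3: U_X = R1 - n1(n1+1)/2 = 26.5 - 5*6/2 = 26.5 - 15 = 11.5.
       U_Y = n1*n2 - U_X = 40 - 11.5 = 28.5.
Step 4: Ties are present, so use the tie-corrected normal approximation (with continuity correction) for the p-value.
Step 5: p-value = 0.240919; compare to alpha = 0.05. fail to reject H0.

U_X = 11.5, p = 0.240919, fail to reject H0 at alpha = 0.05.


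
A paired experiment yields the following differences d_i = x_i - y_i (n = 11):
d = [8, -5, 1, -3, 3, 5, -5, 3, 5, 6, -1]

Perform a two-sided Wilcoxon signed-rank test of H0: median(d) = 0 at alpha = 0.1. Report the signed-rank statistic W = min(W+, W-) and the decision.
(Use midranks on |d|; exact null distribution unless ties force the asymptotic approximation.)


Step 1: Drop any zero differences (none here) and take |d_i|.
|d| = [8, 5, 1, 3, 3, 5, 5, 3, 5, 6, 1]
Step 2: Midrank |d_i| (ties get averaged ranks).
ranks: |8|->11, |5|->7.5, |1|->1.5, |3|->4, |3|->4, |5|->7.5, |5|->7.5, |3|->4, |5|->7.5, |6|->10, |1|->1.5
Step 3: Attach original signs; sum ranks with positive sign and with negative sign.
W+ = 11 + 1.5 + 4 + 7.5 + 4 + 7.5 + 10 = 45.5
W- = 7.5 + 4 + 7.5 + 1.5 = 20.5
(Check: W+ + W- = 66 should equal n(n+1)/2 = 66.)
Step 4: Test statistic W = min(W+, W-) = 20.5.
Step 5: Ties in |d|, so use the tie-corrected normal approximation.
        E[W] = n(n+1)/4 = 11*12/4 = 33.
        Tie groups: |d|=1 (t=2), |d|=3 (t=3), |d|=5 (t=4); sum(t^3 - t) = 90.
        Var[W] = n(n+1)(2n+1)/24 - sum(t^3-t)/48 = 3036/24 - 90/48 = 124.625.
        z = (W - E[W]) / sqrt(Var[W]) = (20.5 - 33) / 11.1636 = -1.1197.
        Two-sided p = 2*Phi(z) = 0.262835.
Step 6: alpha = 0.1. fail to reject H0.

W+ = 45.5, W- = 20.5, W = min = 20.5, p = 0.262835, fail to reject H0.


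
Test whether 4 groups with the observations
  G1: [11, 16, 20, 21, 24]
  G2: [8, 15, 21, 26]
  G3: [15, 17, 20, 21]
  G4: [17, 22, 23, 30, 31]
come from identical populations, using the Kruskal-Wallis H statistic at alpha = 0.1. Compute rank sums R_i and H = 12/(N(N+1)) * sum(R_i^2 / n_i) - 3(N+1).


Step 1: Combine all N = 18 observations and assign midranks.
sorted (value, group, rank): (8,G2,1), (11,G1,2), (15,G2,3.5), (15,G3,3.5), (16,G1,5), (17,G3,6.5), (17,G4,6.5), (20,G1,8.5), (20,G3,8.5), (21,G1,11), (21,G2,11), (21,G3,11), (22,G4,13), (23,G4,14), (24,G1,15), (26,G2,16), (30,G4,17), (31,G4,18)
Step 2: Sum ranks within each group.
R_1 = 41.5 (n_1 = 5)
R_2 = 31.5 (n_2 = 4)
R_3 = 29.5 (n_3 = 4)
R_4 = 68.5 (n_4 = 5)
Step 3: H = 12/(N(N+1)) * sum(R_i^2/n_i) - 3(N+1)
     = 12/(18*19) * (41.5^2/5 + 31.5^2/4 + 29.5^2/4 + 68.5^2/5) - 3*19
     = 0.035088 * 1748.53 - 57
     = 4.351754.
Step 4: Ties present; correction factor C = 1 - 42/(18^3 - 18) = 0.992776. Corrected H = 4.351754 / 0.992776 = 4.383420.
Step 5: Under H0, H ~ chi^2(3); p-value = 0.222928.
Step 6: alpha = 0.1. fail to reject H0.

H = 4.3834, df = 3, p = 0.222928, fail to reject H0.


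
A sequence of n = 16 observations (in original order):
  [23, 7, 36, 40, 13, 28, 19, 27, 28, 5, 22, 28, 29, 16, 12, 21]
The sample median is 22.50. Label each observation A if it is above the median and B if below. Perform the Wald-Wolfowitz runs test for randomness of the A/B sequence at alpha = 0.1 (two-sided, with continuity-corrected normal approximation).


Step 1: Compute median = 22.50; label A = above, B = below.
Labels in order: ABAABABAABBAABBB  (n_A = 8, n_B = 8)
Step 2: Count runs R = 10.
Step 3: Under H0 (random ordering), E[R] = 2*n_A*n_B/(n_A+n_B) + 1 = 2*8*8/16 + 1 = 9.0000.
        Var[R] = 2*n_A*n_B*(2*n_A*n_B - n_A - n_B) / ((n_A+n_B)^2 * (n_A+n_B-1)) = 14336/3840 = 3.7333.
        SD[R] = 1.9322.
Step 4: Continuity-corrected z = (R - 0.5 - E[R]) / SD[R] = (10 - 0.5 - 9.0000) / 1.9322 = 0.2588.
Step 5: Two-sided p-value via normal approximation = 2*(1 - Phi(|z|)) = 0.795809.
Step 6: alpha = 0.1. fail to reject H0.

R = 10, z = 0.2588, p = 0.795809, fail to reject H0.


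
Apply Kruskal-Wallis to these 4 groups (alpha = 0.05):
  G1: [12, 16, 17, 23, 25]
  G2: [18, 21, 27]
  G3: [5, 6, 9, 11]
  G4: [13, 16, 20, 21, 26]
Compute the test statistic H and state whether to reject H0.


Step 1: Combine all N = 17 observations and assign midranks.
sorted (value, group, rank): (5,G3,1), (6,G3,2), (9,G3,3), (11,G3,4), (12,G1,5), (13,G4,6), (16,G1,7.5), (16,G4,7.5), (17,G1,9), (18,G2,10), (20,G4,11), (21,G2,12.5), (21,G4,12.5), (23,G1,14), (25,G1,15), (26,G4,16), (27,G2,17)
Step 2: Sum ranks within each group.
R_1 = 50.5 (n_1 = 5)
R_2 = 39.5 (n_2 = 3)
R_3 = 10 (n_3 = 4)
R_4 = 53 (n_4 = 5)
Step 3: H = 12/(N(N+1)) * sum(R_i^2/n_i) - 3(N+1)
     = 12/(17*18) * (50.5^2/5 + 39.5^2/3 + 10^2/4 + 53^2/5) - 3*18
     = 0.039216 * 1616.93 - 54
     = 9.409150.
Step 4: Ties present; correction factor C = 1 - 12/(17^3 - 17) = 0.997549. Corrected H = 9.409150 / 0.997549 = 9.432269.
Step 5: Under H0, H ~ chi^2(3); p-value = 0.024063.
Step 6: alpha = 0.05. reject H0.

H = 9.4323, df = 3, p = 0.024063, reject H0.


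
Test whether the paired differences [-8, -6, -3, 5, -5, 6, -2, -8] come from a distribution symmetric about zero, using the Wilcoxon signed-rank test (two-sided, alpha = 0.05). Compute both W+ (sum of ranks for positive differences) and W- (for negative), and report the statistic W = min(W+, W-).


Step 1: Drop any zero differences (none here) and take |d_i|.
|d| = [8, 6, 3, 5, 5, 6, 2, 8]
Step 2: Midrank |d_i| (ties get averaged ranks).
ranks: |8|->7.5, |6|->5.5, |3|->2, |5|->3.5, |5|->3.5, |6|->5.5, |2|->1, |8|->7.5
Step 3: Attach original signs; sum ranks with positive sign and with negative sign.
W+ = 3.5 + 5.5 = 9
W- = 7.5 + 5.5 + 2 + 3.5 + 1 + 7.5 = 27
(Check: W+ + W- = 36 should equal n(n+1)/2 = 36.)
Step 4: Test statistic W = min(W+, W-) = 9.
Step 5: Ties in |d|, so use the tie-corrected normal approximation.
        E[W] = n(n+1)/4 = 8*9/4 = 18.
        Tie groups: |d|=5 (t=2), |d|=6 (t=2), |d|=8 (t=2); sum(t^3 - t) = 18.
        Var[W] = n(n+1)(2n+1)/24 - sum(t^3-t)/48 = 1224/24 - 18/48 = 50.625.
        z = (W - E[W]) / sqrt(Var[W]) = (9 - 18) / 7.1151 = -1.2649.
        Two-sided p = 2*Phi(z) = 0.205903.
Step 6: alpha = 0.05. fail to reject H0.

W+ = 9, W- = 27, W = min = 9, p = 0.205903, fail to reject H0.


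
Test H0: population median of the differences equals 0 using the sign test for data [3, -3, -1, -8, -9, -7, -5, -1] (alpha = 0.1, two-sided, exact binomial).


Step 1: Discard zero differences. Original n = 8; n_eff = number of nonzero differences = 8.
Nonzero differences (with sign): +3, -3, -1, -8, -9, -7, -5, -1
Step 2: Count signs: positive = 1, negative = 7.
Step 3: Under H0: P(positive) = 0.5, so the number of positives S ~ Bin(8, 0.5).
Step 4: Two-sided exact p-value = sum of Bin(8,0.5) probabilities at or below the observed probability = 0.070312.
Step 5: alpha = 0.1. reject H0.

n_eff = 8, pos = 1, neg = 7, p = 0.070312, reject H0.


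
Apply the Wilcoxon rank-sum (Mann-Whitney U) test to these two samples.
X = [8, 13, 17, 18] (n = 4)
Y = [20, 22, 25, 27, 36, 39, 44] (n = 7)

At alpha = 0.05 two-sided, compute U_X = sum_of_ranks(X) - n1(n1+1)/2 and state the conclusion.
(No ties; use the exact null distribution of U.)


Step 1: Combine and sort all 11 observations; assign midranks.
sorted (value, group): (8,X), (13,X), (17,X), (18,X), (20,Y), (22,Y), (25,Y), (27,Y), (36,Y), (39,Y), (44,Y)
ranks: 8->1, 13->2, 17->3, 18->4, 20->5, 22->6, 25->7, 27->8, 36->9, 39->10, 44->11
Step 2: Rank sum for X: R1 = 1 + 2 + 3 + 4 = 10.
Step 3: U_X = R1 - n1(n1+1)/2 = 10 - 4*5/2 = 10 - 10 = 0.
       U_Y = n1*n2 - U_X = 28 - 0 = 28.
Step 4: No ties, so the exact null distribution of U (based on enumerating the C(11,4) = 330 equally likely rank assignments) gives the two-sided p-value.
Step 5: p-value = 0.006061; compare to alpha = 0.05. reject H0.

U_X = 0, p = 0.006061, reject H0 at alpha = 0.05.


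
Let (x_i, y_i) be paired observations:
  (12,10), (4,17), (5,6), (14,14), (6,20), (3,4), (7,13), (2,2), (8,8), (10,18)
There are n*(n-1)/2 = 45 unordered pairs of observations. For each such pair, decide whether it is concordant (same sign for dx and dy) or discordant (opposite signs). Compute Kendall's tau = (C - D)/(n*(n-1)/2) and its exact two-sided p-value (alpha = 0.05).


Step 1: Enumerate the 45 unordered pairs (i,j) with i<j and classify each by sign(x_j-x_i) * sign(y_j-y_i).
  (1,2):dx=-8,dy=+7->D; (1,3):dx=-7,dy=-4->C; (1,4):dx=+2,dy=+4->C; (1,5):dx=-6,dy=+10->D
  (1,6):dx=-9,dy=-6->C; (1,7):dx=-5,dy=+3->D; (1,8):dx=-10,dy=-8->C; (1,9):dx=-4,dy=-2->C
  (1,10):dx=-2,dy=+8->D; (2,3):dx=+1,dy=-11->D; (2,4):dx=+10,dy=-3->D; (2,5):dx=+2,dy=+3->C
  (2,6):dx=-1,dy=-13->C; (2,7):dx=+3,dy=-4->D; (2,8):dx=-2,dy=-15->C; (2,9):dx=+4,dy=-9->D
  (2,10):dx=+6,dy=+1->C; (3,4):dx=+9,dy=+8->C; (3,5):dx=+1,dy=+14->C; (3,6):dx=-2,dy=-2->C
  (3,7):dx=+2,dy=+7->C; (3,8):dx=-3,dy=-4->C; (3,9):dx=+3,dy=+2->C; (3,10):dx=+5,dy=+12->C
  (4,5):dx=-8,dy=+6->D; (4,6):dx=-11,dy=-10->C; (4,7):dx=-7,dy=-1->C; (4,8):dx=-12,dy=-12->C
  (4,9):dx=-6,dy=-6->C; (4,10):dx=-4,dy=+4->D; (5,6):dx=-3,dy=-16->C; (5,7):dx=+1,dy=-7->D
  (5,8):dx=-4,dy=-18->C; (5,9):dx=+2,dy=-12->D; (5,10):dx=+4,dy=-2->D; (6,7):dx=+4,dy=+9->C
  (6,8):dx=-1,dy=-2->C; (6,9):dx=+5,dy=+4->C; (6,10):dx=+7,dy=+14->C; (7,8):dx=-5,dy=-11->C
  (7,9):dx=+1,dy=-5->D; (7,10):dx=+3,dy=+5->C; (8,9):dx=+6,dy=+6->C; (8,10):dx=+8,dy=+16->C
  (9,10):dx=+2,dy=+10->C
Step 2: C = 31, D = 14, total pairs = 45.
Step 3: tau = (C - D)/(n(n-1)/2) = (31 - 14)/45 = 0.377778.
Step 4: Exact two-sided p-value (enumerate n! = 3628800 permutations of y under H0): p = 0.155742.
Step 5: alpha = 0.05. fail to reject H0.

tau_b = 0.3778 (C=31, D=14), p = 0.155742, fail to reject H0.


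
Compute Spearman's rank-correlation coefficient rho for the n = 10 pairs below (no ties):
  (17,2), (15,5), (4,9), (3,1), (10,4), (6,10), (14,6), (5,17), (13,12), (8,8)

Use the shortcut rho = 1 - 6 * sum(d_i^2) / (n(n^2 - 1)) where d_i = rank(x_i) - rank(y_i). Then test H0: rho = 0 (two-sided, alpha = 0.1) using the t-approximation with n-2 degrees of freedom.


Step 1: Rank x and y separately (midranks; no ties here).
rank(x): 17->10, 15->9, 4->2, 3->1, 10->6, 6->4, 14->8, 5->3, 13->7, 8->5
rank(y): 2->2, 5->4, 9->7, 1->1, 4->3, 10->8, 6->5, 17->10, 12->9, 8->6
Step 2: d_i = R_x(i) - R_y(i); compute d_i^2.
  (10-2)^2=64, (9-4)^2=25, (2-7)^2=25, (1-1)^2=0, (6-3)^2=9, (4-8)^2=16, (8-5)^2=9, (3-10)^2=49, (7-9)^2=4, (5-6)^2=1
sum(d^2) = 202.
Step 3: rho = 1 - 6*202 / (10*(10^2 - 1)) = 1 - 1212/990 = -0.224242.
Step 4: Under H0, t = rho * sqrt((n-2)/(1-rho^2)) = -0.6508 ~ t(8).
Step 5: Two-sided p-value from the t-distribution with 8 df = 0.533401.
Step 6: alpha = 0.1. fail to reject H0.

rho = -0.2242, p = 0.533401, fail to reject H0 at alpha = 0.1.


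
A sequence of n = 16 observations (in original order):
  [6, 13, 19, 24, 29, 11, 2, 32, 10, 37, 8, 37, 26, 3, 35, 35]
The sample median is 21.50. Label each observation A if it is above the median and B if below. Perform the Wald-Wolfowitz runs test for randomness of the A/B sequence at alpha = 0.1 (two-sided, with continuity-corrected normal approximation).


Step 1: Compute median = 21.50; label A = above, B = below.
Labels in order: BBBAABBABABAABAA  (n_A = 8, n_B = 8)
Step 2: Count runs R = 10.
Step 3: Under H0 (random ordering), E[R] = 2*n_A*n_B/(n_A+n_B) + 1 = 2*8*8/16 + 1 = 9.0000.
        Var[R] = 2*n_A*n_B*(2*n_A*n_B - n_A - n_B) / ((n_A+n_B)^2 * (n_A+n_B-1)) = 14336/3840 = 3.7333.
        SD[R] = 1.9322.
Step 4: Continuity-corrected z = (R - 0.5 - E[R]) / SD[R] = (10 - 0.5 - 9.0000) / 1.9322 = 0.2588.
Step 5: Two-sided p-value via normal approximation = 2*(1 - Phi(|z|)) = 0.795809.
Step 6: alpha = 0.1. fail to reject H0.

R = 10, z = 0.2588, p = 0.795809, fail to reject H0.


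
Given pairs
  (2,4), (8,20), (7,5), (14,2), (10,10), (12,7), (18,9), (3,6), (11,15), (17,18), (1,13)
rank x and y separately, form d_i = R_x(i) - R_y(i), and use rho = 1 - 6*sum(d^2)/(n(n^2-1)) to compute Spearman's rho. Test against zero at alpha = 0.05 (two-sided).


Step 1: Rank x and y separately (midranks; no ties here).
rank(x): 2->2, 8->5, 7->4, 14->9, 10->6, 12->8, 18->11, 3->3, 11->7, 17->10, 1->1
rank(y): 4->2, 20->11, 5->3, 2->1, 10->7, 7->5, 9->6, 6->4, 15->9, 18->10, 13->8
Step 2: d_i = R_x(i) - R_y(i); compute d_i^2.
  (2-2)^2=0, (5-11)^2=36, (4-3)^2=1, (9-1)^2=64, (6-7)^2=1, (8-5)^2=9, (11-6)^2=25, (3-4)^2=1, (7-9)^2=4, (10-10)^2=0, (1-8)^2=49
sum(d^2) = 190.
Step 3: rho = 1 - 6*190 / (11*(11^2 - 1)) = 1 - 1140/1320 = 0.136364.
Step 4: Under H0, t = rho * sqrt((n-2)/(1-rho^2)) = 0.4129 ~ t(9).
Step 5: Two-sided p-value from the t-distribution with 9 df = 0.689309.
Step 6: alpha = 0.05. fail to reject H0.

rho = 0.1364, p = 0.689309, fail to reject H0 at alpha = 0.05.


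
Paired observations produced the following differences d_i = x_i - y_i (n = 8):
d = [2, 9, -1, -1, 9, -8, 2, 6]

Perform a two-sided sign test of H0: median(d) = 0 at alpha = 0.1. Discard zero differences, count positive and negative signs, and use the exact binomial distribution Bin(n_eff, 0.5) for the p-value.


Step 1: Discard zero differences. Original n = 8; n_eff = number of nonzero differences = 8.
Nonzero differences (with sign): +2, +9, -1, -1, +9, -8, +2, +6
Step 2: Count signs: positive = 5, negative = 3.
Step 3: Under H0: P(positive) = 0.5, so the number of positives S ~ Bin(8, 0.5).
Step 4: Two-sided exact p-value = sum of Bin(8,0.5) probabilities at or below the observed probability = 0.726562.
Step 5: alpha = 0.1. fail to reject H0.

n_eff = 8, pos = 5, neg = 3, p = 0.726562, fail to reject H0.


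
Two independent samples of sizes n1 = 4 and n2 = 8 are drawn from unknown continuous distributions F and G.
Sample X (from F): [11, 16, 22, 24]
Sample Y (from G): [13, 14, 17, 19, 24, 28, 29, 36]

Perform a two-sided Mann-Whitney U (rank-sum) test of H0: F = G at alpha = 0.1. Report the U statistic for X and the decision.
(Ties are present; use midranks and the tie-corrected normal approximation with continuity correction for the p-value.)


Step 1: Combine and sort all 12 observations; assign midranks.
sorted (value, group): (11,X), (13,Y), (14,Y), (16,X), (17,Y), (19,Y), (22,X), (24,X), (24,Y), (28,Y), (29,Y), (36,Y)
ranks: 11->1, 13->2, 14->3, 16->4, 17->5, 19->6, 22->7, 24->8.5, 24->8.5, 28->10, 29->11, 36->12
Step 2: Rank sum for X: R1 = 1 + 4 + 7 + 8.5 = 20.5.
Step 3: U_X = R1 - n1(n1+1)/2 = 20.5 - 4*5/2 = 20.5 - 10 = 10.5.
       U_Y = n1*n2 - U_X = 32 - 10.5 = 21.5.
Step 4: Ties are present, so use the tie-corrected normal approximation (with continuity correction) for the p-value.
Step 5: p-value = 0.394938; compare to alpha = 0.1. fail to reject H0.

U_X = 10.5, p = 0.394938, fail to reject H0 at alpha = 0.1.


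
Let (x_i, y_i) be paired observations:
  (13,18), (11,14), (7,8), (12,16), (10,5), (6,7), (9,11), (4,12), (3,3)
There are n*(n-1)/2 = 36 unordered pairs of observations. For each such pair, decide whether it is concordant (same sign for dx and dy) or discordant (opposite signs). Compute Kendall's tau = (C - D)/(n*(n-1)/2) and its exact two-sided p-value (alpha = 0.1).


Step 1: Enumerate the 36 unordered pairs (i,j) with i<j and classify each by sign(x_j-x_i) * sign(y_j-y_i).
  (1,2):dx=-2,dy=-4->C; (1,3):dx=-6,dy=-10->C; (1,4):dx=-1,dy=-2->C; (1,5):dx=-3,dy=-13->C
  (1,6):dx=-7,dy=-11->C; (1,7):dx=-4,dy=-7->C; (1,8):dx=-9,dy=-6->C; (1,9):dx=-10,dy=-15->C
  (2,3):dx=-4,dy=-6->C; (2,4):dx=+1,dy=+2->C; (2,5):dx=-1,dy=-9->C; (2,6):dx=-5,dy=-7->C
  (2,7):dx=-2,dy=-3->C; (2,8):dx=-7,dy=-2->C; (2,9):dx=-8,dy=-11->C; (3,4):dx=+5,dy=+8->C
  (3,5):dx=+3,dy=-3->D; (3,6):dx=-1,dy=-1->C; (3,7):dx=+2,dy=+3->C; (3,8):dx=-3,dy=+4->D
  (3,9):dx=-4,dy=-5->C; (4,5):dx=-2,dy=-11->C; (4,6):dx=-6,dy=-9->C; (4,7):dx=-3,dy=-5->C
  (4,8):dx=-8,dy=-4->C; (4,9):dx=-9,dy=-13->C; (5,6):dx=-4,dy=+2->D; (5,7):dx=-1,dy=+6->D
  (5,8):dx=-6,dy=+7->D; (5,9):dx=-7,dy=-2->C; (6,7):dx=+3,dy=+4->C; (6,8):dx=-2,dy=+5->D
  (6,9):dx=-3,dy=-4->C; (7,8):dx=-5,dy=+1->D; (7,9):dx=-6,dy=-8->C; (8,9):dx=-1,dy=-9->C
Step 2: C = 29, D = 7, total pairs = 36.
Step 3: tau = (C - D)/(n(n-1)/2) = (29 - 7)/36 = 0.611111.
Step 4: Exact two-sided p-value (enumerate n! = 362880 permutations of y under H0): p = 0.024741.
Step 5: alpha = 0.1. reject H0.

tau_b = 0.6111 (C=29, D=7), p = 0.024741, reject H0.
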